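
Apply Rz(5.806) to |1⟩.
(-0.9717 + 0.2363i)|1⟩

Rz(5.806) = [[e^(−iθ/2), 0], [0, e^(iθ/2)]] with e^(±iθ/2) = cos(θ/2) ± i·sin(θ/2); θ = 5.806, cos(θ/2) ≈ -0.971672, sin(θ/2) ≈ 0.236335.
With a = amp(|0⟩) = 0 and b = amp(|1⟩) = 1:
new amp(|0⟩) = (-0.971672 - 0.236335i)·a = 0
new amp(|1⟩) = (-0.971672 + 0.236335i)·b = (-0.9717 + 0.2363i)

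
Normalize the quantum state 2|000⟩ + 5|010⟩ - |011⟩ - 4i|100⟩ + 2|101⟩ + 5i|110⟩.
0.2309|000⟩ + 1/√3|010⟩ - 0.1155|011⟩ - 0.4619i|100⟩ + 0.2309|101⟩ + (1/√3)i|110⟩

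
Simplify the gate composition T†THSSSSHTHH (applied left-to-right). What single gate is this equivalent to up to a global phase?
T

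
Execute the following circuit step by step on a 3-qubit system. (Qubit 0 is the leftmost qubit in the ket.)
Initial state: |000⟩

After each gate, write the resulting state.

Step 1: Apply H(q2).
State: 1/√2|000⟩ + 1/√2|001⟩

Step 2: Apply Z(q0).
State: 1/√2|000⟩ + 1/√2|001⟩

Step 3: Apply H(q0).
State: 1/2|000⟩ + 1/2|001⟩ + 1/2|100⟩ + 1/2|101⟩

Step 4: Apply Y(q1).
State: (1/2)i|010⟩ + (1/2)i|011⟩ + (1/2)i|110⟩ + (1/2)i|111⟩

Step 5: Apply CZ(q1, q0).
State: (1/2)i|010⟩ + (1/2)i|011⟩ - (1/2)i|110⟩ - (1/2)i|111⟩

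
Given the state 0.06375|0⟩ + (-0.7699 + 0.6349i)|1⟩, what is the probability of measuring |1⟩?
0.9958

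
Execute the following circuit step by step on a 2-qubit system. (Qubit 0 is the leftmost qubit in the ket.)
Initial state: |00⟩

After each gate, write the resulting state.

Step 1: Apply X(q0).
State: |10⟩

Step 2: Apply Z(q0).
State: -|10⟩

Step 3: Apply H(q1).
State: -1/√2|10⟩ - 1/√2|11⟩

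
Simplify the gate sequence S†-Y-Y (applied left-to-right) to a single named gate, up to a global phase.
S†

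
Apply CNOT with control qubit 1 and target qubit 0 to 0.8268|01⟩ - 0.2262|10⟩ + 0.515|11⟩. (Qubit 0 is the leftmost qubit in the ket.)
0.515|01⟩ - 0.2262|10⟩ + 0.8268|11⟩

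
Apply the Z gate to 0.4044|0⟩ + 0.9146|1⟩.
0.4044|0⟩ - 0.9146|1⟩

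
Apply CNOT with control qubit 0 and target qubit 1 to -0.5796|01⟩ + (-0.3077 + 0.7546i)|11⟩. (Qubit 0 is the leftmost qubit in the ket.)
-0.5796|01⟩ + (-0.3077 + 0.7546i)|10⟩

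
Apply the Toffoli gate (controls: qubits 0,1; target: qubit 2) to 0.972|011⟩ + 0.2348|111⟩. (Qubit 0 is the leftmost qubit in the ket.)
0.972|011⟩ + 0.2348|110⟩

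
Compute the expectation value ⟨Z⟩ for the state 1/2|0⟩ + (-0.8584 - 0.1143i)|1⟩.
-0.4999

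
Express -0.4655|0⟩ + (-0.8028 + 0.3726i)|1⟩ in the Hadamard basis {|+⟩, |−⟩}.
(-0.8968 + 0.2635i)|+⟩ + (0.2385 - 0.2635i)|−⟩

With |ψ⟩ = α|0⟩ + β|1⟩, the Hadamard-basis coefficients are ⟨+|ψ⟩ = (α + β)/√2 and ⟨−|ψ⟩ = (α − β)/√2.
Here α = -0.4655, β = (-0.8028 + 0.3726i): (α + β)/√2 = (-0.8968 + 0.2635i), (α − β)/√2 = (0.2385 - 0.2635i).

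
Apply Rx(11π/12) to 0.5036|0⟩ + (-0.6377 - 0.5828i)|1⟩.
(-0.5121 + 0.6322i)|0⟩ + (-0.08324 - 0.5754i)|1⟩

Rx(11π/12) = [[cos(θ/2), −i·sin(θ/2)], [−i·sin(θ/2), cos(θ/2)]]; θ = 11π/12, cos(θ/2) ≈ 0.130526, sin(θ/2) ≈ 0.991445.
With a = amp(|0⟩) = 0.5036 and b = amp(|1⟩) = (-0.6377 - 0.5828i):
new amp(|0⟩) = (0.130526)·a + (-0.991445i)·b = (-0.5121 + 0.6322i)
new amp(|1⟩) = (-0.991445i)·a + (0.130526)·b = (-0.08324 - 0.5754i)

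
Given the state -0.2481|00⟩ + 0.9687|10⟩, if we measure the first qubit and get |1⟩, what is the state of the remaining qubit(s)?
|0⟩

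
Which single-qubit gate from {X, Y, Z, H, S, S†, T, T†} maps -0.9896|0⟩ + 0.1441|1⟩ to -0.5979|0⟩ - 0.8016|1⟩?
H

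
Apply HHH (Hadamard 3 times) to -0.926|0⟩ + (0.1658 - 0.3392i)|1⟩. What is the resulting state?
(-0.5375 - 0.2399i)|0⟩ + (-0.772 + 0.2399i)|1⟩

H² = I, so H^3 = H: a single Hadamard. With (a, b) = (-0.926, (0.1658 - 0.3392i)), H gives ((a + b)/√2, (a − b)/√2) = ((-0.5375 - 0.2399i), (-0.772 + 0.2399i)).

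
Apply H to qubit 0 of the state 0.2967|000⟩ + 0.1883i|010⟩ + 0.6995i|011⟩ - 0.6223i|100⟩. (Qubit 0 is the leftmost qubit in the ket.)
(0.2098 - 0.44i)|000⟩ + 0.1331i|010⟩ + 0.4946i|011⟩ + (0.2098 + 0.44i)|100⟩ + 0.1331i|110⟩ + 0.4946i|111⟩

H on qubit 0 mixes each pair of kets that differ only in qubit 0: amplitudes (a, b) of (|…0…⟩, |…1…⟩) become ((a + b)/√2, (a − b)/√2). Kets absent from the input have amplitude 0.
(|000⟩, |100⟩): (a, b) = (0.2967, -0.6223i) → ((0.2098 - 0.44i), (0.2098 + 0.44i))
(|010⟩, |110⟩): (a, b) = (0.1883i, 0) → (0.1331i, 0.1331i)
(|011⟩, |111⟩): (a, b) = (0.6995i, 0) → (0.4946i, 0.4946i)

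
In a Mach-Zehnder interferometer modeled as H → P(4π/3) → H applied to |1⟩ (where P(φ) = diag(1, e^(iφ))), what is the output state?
(0.75 + 0.433i)|0⟩ + (0.25 - 0.433i)|1⟩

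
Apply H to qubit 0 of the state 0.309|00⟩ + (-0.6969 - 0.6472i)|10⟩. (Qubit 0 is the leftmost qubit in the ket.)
(-0.2743 - 0.4576i)|00⟩ + (0.7113 + 0.4576i)|10⟩

H on qubit 0 mixes each pair of kets that differ only in qubit 0: amplitudes (a, b) of (|…0…⟩, |…1…⟩) become ((a + b)/√2, (a − b)/√2). Kets absent from the input have amplitude 0.
(|00⟩, |10⟩): (a, b) = (0.309, (-0.6969 - 0.6472i)) → ((-0.2743 - 0.4576i), (0.7113 + 0.4576i))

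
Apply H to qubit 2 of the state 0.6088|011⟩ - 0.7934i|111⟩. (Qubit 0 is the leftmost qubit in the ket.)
0.4305|010⟩ - 0.4305|011⟩ - 0.561i|110⟩ + 0.561i|111⟩

H on qubit 2 mixes each pair of kets that differ only in qubit 2: amplitudes (a, b) of (|…0…⟩, |…1…⟩) become ((a + b)/√2, (a − b)/√2). Kets absent from the input have amplitude 0.
(|010⟩, |011⟩): (a, b) = (0, 0.6088) → (0.4305, -0.4305)
(|110⟩, |111⟩): (a, b) = (0, -0.7934i) → (-0.561i, 0.561i)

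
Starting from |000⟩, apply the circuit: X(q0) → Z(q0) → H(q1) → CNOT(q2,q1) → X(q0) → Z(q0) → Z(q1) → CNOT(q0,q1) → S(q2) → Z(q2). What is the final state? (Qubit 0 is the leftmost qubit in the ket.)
-1/√2|000⟩ + 1/√2|010⟩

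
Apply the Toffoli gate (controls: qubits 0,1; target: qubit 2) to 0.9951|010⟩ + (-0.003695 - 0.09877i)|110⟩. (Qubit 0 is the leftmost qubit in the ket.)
0.9951|010⟩ + (-0.003695 - 0.09877i)|111⟩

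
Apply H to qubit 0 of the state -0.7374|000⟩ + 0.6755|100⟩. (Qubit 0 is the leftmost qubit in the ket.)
-0.04377|000⟩ - 0.9991|100⟩

H on qubit 0 mixes each pair of kets that differ only in qubit 0: amplitudes (a, b) of (|…0…⟩, |…1…⟩) become ((a + b)/√2, (a − b)/√2). Kets absent from the input have amplitude 0.
(|000⟩, |100⟩): (a, b) = (-0.7374, 0.6755) → (-0.04377, -0.9991)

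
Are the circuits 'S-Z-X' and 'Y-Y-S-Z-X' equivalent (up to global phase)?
Yes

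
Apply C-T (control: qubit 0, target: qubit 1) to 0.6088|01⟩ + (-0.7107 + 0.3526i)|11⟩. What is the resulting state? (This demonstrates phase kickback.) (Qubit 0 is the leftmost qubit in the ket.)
0.6088|01⟩ + (-0.7519 - 0.2532i)|11⟩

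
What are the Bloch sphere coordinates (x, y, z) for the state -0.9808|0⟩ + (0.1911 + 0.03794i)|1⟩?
(-0.3749, -0.07442, 0.924)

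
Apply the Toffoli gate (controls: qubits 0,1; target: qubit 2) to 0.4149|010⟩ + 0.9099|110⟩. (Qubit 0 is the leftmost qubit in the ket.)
0.4149|010⟩ + 0.9099|111⟩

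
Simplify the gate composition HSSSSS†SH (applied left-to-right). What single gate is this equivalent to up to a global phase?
I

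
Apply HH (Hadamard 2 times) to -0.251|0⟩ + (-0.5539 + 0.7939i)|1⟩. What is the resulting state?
-0.251|0⟩ + (-0.5539 + 0.7939i)|1⟩

H² = I, so an even number of Hadamards cancels: H^2 = I and the state is unchanged.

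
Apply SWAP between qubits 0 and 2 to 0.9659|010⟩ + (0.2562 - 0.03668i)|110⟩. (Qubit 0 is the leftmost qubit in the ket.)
0.9659|010⟩ + (0.2562 - 0.03668i)|011⟩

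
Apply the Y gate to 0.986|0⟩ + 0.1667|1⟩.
-0.1667i|0⟩ + 0.986i|1⟩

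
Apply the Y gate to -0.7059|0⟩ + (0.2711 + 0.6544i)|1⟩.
(0.6544 - 0.2711i)|0⟩ - 0.7059i|1⟩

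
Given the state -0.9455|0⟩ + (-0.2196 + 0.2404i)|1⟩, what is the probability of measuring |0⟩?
0.894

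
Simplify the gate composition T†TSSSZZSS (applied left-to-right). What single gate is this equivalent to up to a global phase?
S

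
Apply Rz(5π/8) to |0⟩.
(0.5556 - 0.8315i)|0⟩

Rz(5π/8) = [[e^(−iθ/2), 0], [0, e^(iθ/2)]] with e^(±iθ/2) = cos(θ/2) ± i·sin(θ/2); θ = 5π/8, cos(θ/2) ≈ 0.55557, sin(θ/2) ≈ 0.83147.
With a = amp(|0⟩) = 1 and b = amp(|1⟩) = 0:
new amp(|0⟩) = (0.55557 - 0.83147i)·a = (0.5556 - 0.8315i)
new amp(|1⟩) = (0.55557 + 0.83147i)·b = 0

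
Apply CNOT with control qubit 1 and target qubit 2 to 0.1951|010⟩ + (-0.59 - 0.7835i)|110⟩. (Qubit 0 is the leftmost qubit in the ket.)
0.1951|011⟩ + (-0.59 - 0.7835i)|111⟩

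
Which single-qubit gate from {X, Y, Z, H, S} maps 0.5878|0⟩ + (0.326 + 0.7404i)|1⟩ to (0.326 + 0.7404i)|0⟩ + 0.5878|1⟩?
X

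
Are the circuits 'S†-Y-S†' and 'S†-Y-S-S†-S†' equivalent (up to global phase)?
Yes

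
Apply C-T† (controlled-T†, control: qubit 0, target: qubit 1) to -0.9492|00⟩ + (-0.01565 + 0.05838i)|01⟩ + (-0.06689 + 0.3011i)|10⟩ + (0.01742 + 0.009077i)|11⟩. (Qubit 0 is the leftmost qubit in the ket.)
-0.9492|00⟩ + (-0.01565 + 0.05838i)|01⟩ + (-0.06689 + 0.3011i)|10⟩ + (0.01874 - 0.005899i)|11⟩

C-T† leaves the control-|0⟩ kets |00⟩, |01⟩ unchanged and applies T† to qubit 1 on the control-|1⟩ pair (|10⟩, |11⟩).
T† = [[1, 0], [0, (1/√2 - (1/√2)i)]].
With a = amp(|10⟩) = (-0.06689 + 0.3011i) and b = amp(|11⟩) = (0.01742 + 0.009077i):
new amp(|10⟩) = (1)·a = (-0.06689 + 0.3011i)
new amp(|11⟩) = (1/√2 - (1/√2)i)·b = (0.01874 - 0.005899i)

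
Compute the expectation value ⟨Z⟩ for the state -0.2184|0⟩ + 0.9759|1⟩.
-0.9047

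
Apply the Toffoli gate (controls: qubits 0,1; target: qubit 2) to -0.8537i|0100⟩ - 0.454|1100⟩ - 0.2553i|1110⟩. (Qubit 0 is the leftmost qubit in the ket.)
-0.8537i|0100⟩ - 0.2553i|1100⟩ - 0.454|1110⟩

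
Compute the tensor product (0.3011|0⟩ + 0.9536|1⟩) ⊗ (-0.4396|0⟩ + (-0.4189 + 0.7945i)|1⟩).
-0.1324|00⟩ + (-0.1261 + 0.2392i)|01⟩ - 0.4192|10⟩ + (-0.3995 + 0.7576i)|11⟩

amp(|b₁b₂…⟩) = product of the factor amplitudes for bits b₁, b₂, …; only kets whose every factor amplitude is nonzero survive.
|00⟩: (0.3011)(-0.4396) = -0.1324
|01⟩: (0.3011)(-0.4189 + 0.7945i) = (-0.1261 + 0.2392i)
|10⟩: (0.9536)(-0.4396) = -0.4192
|11⟩: (0.9536)(-0.4189 + 0.7945i) = (-0.3995 + 0.7576i)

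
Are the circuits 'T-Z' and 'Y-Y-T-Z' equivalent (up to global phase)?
Yes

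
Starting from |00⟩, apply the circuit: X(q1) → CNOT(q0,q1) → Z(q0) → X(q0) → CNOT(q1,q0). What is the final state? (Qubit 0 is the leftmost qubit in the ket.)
|01⟩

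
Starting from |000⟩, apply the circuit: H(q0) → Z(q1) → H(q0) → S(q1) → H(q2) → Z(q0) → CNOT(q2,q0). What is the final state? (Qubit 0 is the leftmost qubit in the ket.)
1/√2|000⟩ + 1/√2|101⟩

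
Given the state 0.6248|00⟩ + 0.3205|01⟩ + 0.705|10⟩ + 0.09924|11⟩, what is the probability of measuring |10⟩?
0.497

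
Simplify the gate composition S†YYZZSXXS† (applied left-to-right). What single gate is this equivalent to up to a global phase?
S†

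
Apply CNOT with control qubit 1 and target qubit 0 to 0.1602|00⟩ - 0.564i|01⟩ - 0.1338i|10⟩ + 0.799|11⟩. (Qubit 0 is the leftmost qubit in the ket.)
0.1602|00⟩ + 0.799|01⟩ - 0.1338i|10⟩ - 0.564i|11⟩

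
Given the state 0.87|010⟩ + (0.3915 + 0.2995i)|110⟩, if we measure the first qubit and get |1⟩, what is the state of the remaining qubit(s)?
(0.7942 + 0.6076i)|10⟩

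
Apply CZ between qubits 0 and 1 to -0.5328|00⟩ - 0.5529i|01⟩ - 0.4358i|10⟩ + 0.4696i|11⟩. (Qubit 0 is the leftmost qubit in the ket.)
-0.5328|00⟩ - 0.5529i|01⟩ - 0.4358i|10⟩ - 0.4696i|11⟩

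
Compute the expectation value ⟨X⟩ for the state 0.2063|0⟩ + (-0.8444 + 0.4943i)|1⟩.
-0.3484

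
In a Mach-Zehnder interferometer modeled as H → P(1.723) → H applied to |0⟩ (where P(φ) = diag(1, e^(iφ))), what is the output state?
(0.4242 + 0.4942i)|0⟩ + (0.5758 - 0.4942i)|1⟩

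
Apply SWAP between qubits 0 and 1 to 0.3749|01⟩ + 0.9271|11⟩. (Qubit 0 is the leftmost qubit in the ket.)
0.3749|10⟩ + 0.9271|11⟩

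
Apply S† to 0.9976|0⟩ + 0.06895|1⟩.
0.9976|0⟩ - 0.06895i|1⟩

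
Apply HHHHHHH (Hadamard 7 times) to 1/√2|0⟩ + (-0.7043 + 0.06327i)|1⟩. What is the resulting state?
(0.001985 + 0.04474i)|0⟩ + (0.998 - 0.04474i)|1⟩

H² = I, so H^7 = H: a single Hadamard. With (a, b) = (1/√2, (-0.7043 + 0.06327i)), H gives ((a + b)/√2, (a − b)/√2) = ((0.001985 + 0.04474i), (0.998 - 0.04474i)).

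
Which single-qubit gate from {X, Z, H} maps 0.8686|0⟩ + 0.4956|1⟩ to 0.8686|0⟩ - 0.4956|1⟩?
Z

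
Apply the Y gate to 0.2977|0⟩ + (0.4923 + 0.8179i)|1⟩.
(0.8179 - 0.4923i)|0⟩ + 0.2977i|1⟩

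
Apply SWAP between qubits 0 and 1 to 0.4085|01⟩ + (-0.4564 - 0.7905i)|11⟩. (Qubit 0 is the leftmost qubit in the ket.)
0.4085|10⟩ + (-0.4564 - 0.7905i)|11⟩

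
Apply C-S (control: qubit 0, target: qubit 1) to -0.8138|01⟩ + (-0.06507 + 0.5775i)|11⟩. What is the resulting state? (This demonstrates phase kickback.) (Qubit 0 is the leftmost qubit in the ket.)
-0.8138|01⟩ + (-0.5775 - 0.06507i)|11⟩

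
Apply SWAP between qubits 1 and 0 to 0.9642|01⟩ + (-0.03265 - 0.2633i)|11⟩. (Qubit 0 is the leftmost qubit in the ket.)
0.9642|10⟩ + (-0.03265 - 0.2633i)|11⟩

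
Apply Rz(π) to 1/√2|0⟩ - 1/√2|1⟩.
-(1/√2)i|0⟩ - (1/√2)i|1⟩

Rz(π) = [[e^(−iθ/2), 0], [0, e^(iθ/2)]] with e^(±iθ/2) = cos(θ/2) ± i·sin(θ/2); θ = π, cos(θ/2) ≈ 0, sin(θ/2) ≈ 1.
With a = amp(|0⟩) = 1/√2 and b = amp(|1⟩) = -1/√2:
new amp(|0⟩) = (-i)·a = -(1/√2)i
new amp(|1⟩) = (i)·b = -(1/√2)i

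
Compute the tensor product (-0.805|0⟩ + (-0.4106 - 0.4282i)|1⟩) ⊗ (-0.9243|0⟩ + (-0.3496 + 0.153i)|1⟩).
0.7441|00⟩ + (0.2814 - 0.1232i)|01⟩ + (0.3795 + 0.3958i)|10⟩ + (0.2091 + 0.08688i)|11⟩

amp(|b₁b₂…⟩) = product of the factor amplitudes for bits b₁, b₂, …; only kets whose every factor amplitude is nonzero survive.
|00⟩: (-0.805)(-0.9243) = 0.7441
|01⟩: (-0.805)(-0.3496 + 0.153i) = (0.2814 - 0.1232i)
|10⟩: (-0.4106 - 0.4282i)(-0.9243) = (0.3795 + 0.3958i)
|11⟩: (-0.4106 - 0.4282i)(-0.3496 + 0.153i) = (0.2091 + 0.08688i)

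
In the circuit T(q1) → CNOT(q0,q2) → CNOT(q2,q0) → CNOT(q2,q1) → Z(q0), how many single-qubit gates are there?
2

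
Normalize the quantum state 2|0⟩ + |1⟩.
0.8944|0⟩ + 1/√5|1⟩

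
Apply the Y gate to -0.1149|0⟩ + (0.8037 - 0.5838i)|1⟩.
(-0.5838 - 0.8037i)|0⟩ - 0.1149i|1⟩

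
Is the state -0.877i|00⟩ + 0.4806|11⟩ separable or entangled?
Entangled

Writing the state as a|00⟩ + b|01⟩ + c|10⟩ + d|11⟩, it is a product state iff ad − bc = 0.
Here (a, b, c, d) = (-0.877i, 0, 0, 0.4806): ad − bc = (-0.877i)(0.4806) − (0)(0) = -0.4215i ≠ 0, so the state is entangled.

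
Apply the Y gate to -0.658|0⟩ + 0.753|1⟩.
-0.753i|0⟩ - 0.658i|1⟩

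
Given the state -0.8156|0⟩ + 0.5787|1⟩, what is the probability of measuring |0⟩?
0.6652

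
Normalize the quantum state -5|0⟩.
-|0⟩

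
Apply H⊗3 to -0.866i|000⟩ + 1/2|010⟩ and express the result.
(0.1768 - 0.3062i)|000⟩ + (0.1768 - 0.3062i)|001⟩ + (-0.1768 - 0.3062i)|010⟩ + (-0.1768 - 0.3062i)|011⟩ + (0.1768 - 0.3062i)|100⟩ + (0.1768 - 0.3062i)|101⟩ + (-0.1768 - 0.3062i)|110⟩ + (-0.1768 - 0.3062i)|111⟩

H⊗3 gives amp(|y⟩) = (1/2√2) Σ_x (−1)^(x·y) amp(|x⟩), where x·y is the number of positions in which both x and y have a 1.
|000⟩: (-0.866i + 1/2)/(2√2) = (0.1768 - 0.3062i)
|001⟩: (-0.866i + 1/2)/(2√2) = (0.1768 - 0.3062i)
|010⟩: (-0.866i - 1/2)/(2√2) = (-0.1768 - 0.3062i)
|011⟩: (-0.866i - 1/2)/(2√2) = (-0.1768 - 0.3062i)
|100⟩: (-0.866i + 1/2)/(2√2) = (0.1768 - 0.3062i)
|101⟩: (-0.866i + 1/2)/(2√2) = (0.1768 - 0.3062i)
|110⟩: (-0.866i - 1/2)/(2√2) = (-0.1768 - 0.3062i)
|111⟩: (-0.866i - 1/2)/(2√2) = (-0.1768 - 0.3062i)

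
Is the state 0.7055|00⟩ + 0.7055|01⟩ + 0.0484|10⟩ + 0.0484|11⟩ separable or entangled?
Separable

Writing the state as a|00⟩ + b|01⟩ + c|10⟩ + d|11⟩, it is a product state iff ad − bc = 0.
Here (a, b, c, d) = (0.7055, 0.7055, 0.0484, 0.0484): ad − bc = (0.7055)(0.0484) − (0.7055)(0.0484) = 0, so the state is separable.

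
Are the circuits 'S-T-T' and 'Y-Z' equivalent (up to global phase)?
No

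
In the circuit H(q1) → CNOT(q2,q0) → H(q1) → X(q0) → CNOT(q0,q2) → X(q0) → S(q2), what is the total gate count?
7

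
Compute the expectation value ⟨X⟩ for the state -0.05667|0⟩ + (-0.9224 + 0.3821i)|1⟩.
0.1045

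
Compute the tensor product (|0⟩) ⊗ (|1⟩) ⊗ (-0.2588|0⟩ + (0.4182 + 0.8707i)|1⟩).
-0.2588|010⟩ + (0.4182 + 0.8707i)|011⟩

amp(|b₁b₂…⟩) = product of the factor amplitudes for bits b₁, b₂, …; only kets whose every factor amplitude is nonzero survive.
|010⟩: (1)(1)(-0.2588) = -0.2588
|011⟩: (1)(1)(0.4182 + 0.8707i) = (0.4182 + 0.8707i)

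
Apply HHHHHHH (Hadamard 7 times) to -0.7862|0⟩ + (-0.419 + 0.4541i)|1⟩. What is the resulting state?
(-0.8522 + 0.3211i)|0⟩ + (-0.2596 - 0.3211i)|1⟩

H² = I, so H^7 = H: a single Hadamard. With (a, b) = (-0.7862, (-0.419 + 0.4541i)), H gives ((a + b)/√2, (a − b)/√2) = ((-0.8522 + 0.3211i), (-0.2596 - 0.3211i)).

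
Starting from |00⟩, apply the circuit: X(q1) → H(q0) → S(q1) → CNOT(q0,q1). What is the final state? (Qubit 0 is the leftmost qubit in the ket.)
(1/√2)i|01⟩ + (1/√2)i|10⟩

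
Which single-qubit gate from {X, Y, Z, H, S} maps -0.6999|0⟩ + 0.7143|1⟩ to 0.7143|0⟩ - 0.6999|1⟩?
X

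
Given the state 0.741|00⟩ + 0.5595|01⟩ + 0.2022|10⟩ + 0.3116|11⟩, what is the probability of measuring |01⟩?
0.313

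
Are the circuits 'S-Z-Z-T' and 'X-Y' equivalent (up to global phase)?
No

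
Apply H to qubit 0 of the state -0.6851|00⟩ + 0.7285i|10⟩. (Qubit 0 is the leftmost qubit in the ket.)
(-0.4844 + 0.5151i)|00⟩ + (-0.4844 - 0.5151i)|10⟩

H on qubit 0 mixes each pair of kets that differ only in qubit 0: amplitudes (a, b) of (|…0…⟩, |…1…⟩) become ((a + b)/√2, (a − b)/√2). Kets absent from the input have amplitude 0.
(|00⟩, |10⟩): (a, b) = (-0.6851, 0.7285i) → ((-0.4844 + 0.5151i), (-0.4844 - 0.5151i))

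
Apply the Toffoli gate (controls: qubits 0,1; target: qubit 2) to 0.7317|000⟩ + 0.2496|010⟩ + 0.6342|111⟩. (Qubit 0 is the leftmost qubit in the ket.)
0.7317|000⟩ + 0.2496|010⟩ + 0.6342|110⟩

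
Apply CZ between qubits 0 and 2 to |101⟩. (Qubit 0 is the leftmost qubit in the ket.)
-|101⟩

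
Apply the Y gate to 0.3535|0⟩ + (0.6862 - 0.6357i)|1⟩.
(-0.6357 - 0.6862i)|0⟩ + 0.3535i|1⟩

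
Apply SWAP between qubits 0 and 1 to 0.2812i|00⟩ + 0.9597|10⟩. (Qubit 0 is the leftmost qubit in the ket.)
0.2812i|00⟩ + 0.9597|01⟩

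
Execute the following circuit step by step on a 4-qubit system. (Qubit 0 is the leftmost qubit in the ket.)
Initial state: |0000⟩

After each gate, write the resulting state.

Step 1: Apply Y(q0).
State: i|1000⟩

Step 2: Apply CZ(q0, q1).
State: i|1000⟩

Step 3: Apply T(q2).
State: i|1000⟩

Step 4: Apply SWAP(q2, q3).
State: i|1000⟩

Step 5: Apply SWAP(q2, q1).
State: i|1000⟩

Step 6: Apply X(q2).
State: i|1010⟩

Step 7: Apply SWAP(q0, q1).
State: i|0110⟩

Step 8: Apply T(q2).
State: (-1/√2 + (1/√2)i)|0110⟩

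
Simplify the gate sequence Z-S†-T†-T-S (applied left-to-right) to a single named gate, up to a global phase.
Z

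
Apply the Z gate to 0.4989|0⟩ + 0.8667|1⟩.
0.4989|0⟩ - 0.8667|1⟩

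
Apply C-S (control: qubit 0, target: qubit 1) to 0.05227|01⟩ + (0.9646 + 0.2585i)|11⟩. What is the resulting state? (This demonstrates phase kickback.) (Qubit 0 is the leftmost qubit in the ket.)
0.05227|01⟩ + (-0.2585 + 0.9646i)|11⟩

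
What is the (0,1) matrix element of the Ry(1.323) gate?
-0.6143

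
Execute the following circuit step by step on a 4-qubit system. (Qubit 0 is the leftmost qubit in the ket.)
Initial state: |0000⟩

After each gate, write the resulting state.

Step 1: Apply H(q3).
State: 1/√2|0000⟩ + 1/√2|0001⟩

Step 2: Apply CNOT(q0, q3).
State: 1/√2|0000⟩ + 1/√2|0001⟩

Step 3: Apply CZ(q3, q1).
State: 1/√2|0000⟩ + 1/√2|0001⟩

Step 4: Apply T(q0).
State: 1/√2|0000⟩ + 1/√2|0001⟩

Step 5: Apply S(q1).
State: 1/√2|0000⟩ + 1/√2|0001⟩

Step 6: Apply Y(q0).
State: (1/√2)i|1000⟩ + (1/√2)i|1001⟩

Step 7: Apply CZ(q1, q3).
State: (1/√2)i|1000⟩ + (1/√2)i|1001⟩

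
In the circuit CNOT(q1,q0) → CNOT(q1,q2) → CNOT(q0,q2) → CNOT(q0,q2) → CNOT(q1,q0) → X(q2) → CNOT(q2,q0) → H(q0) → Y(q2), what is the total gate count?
9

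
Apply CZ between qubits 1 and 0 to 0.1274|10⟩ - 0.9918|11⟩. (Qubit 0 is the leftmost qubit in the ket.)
0.1274|10⟩ + 0.9918|11⟩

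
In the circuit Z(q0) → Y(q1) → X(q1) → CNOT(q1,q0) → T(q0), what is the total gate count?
5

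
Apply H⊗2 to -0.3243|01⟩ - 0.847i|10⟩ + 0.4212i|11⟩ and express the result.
(-0.1622 - 0.2129i)|00⟩ + (0.1622 - 0.6341i)|01⟩ + (-0.1622 + 0.2129i)|10⟩ + (0.1622 + 0.6341i)|11⟩

H⊗2 gives amp(|y⟩) = (1/2) Σ_x (−1)^(x·y) amp(|x⟩), where x·y is the number of positions in which both x and y have a 1.
|00⟩: (-0.3243 - 0.847i + 0.4212i)/2 = (-0.1622 - 0.2129i)
|01⟩: (0.3243 - 0.847i - 0.4212i)/2 = (0.1622 - 0.6341i)
|10⟩: (-0.3243 + 0.847i - 0.4212i)/2 = (-0.1622 + 0.2129i)
|11⟩: (0.3243 + 0.847i + 0.4212i)/2 = (0.1622 + 0.6341i)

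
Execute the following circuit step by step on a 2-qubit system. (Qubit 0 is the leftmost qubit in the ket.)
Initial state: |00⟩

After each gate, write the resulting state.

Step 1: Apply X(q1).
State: |01⟩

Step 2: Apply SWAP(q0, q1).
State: |10⟩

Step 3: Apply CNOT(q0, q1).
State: |11⟩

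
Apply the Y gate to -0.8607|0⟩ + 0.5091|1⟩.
-0.5091i|0⟩ - 0.8607i|1⟩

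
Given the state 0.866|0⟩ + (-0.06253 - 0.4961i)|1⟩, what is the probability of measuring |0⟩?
0.75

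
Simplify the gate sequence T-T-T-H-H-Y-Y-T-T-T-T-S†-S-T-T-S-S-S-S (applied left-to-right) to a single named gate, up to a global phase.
T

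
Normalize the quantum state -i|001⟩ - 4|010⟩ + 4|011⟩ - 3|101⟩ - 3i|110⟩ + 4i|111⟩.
-0.1222i|001⟩ - 0.4887|010⟩ + 0.4887|011⟩ - 0.3665|101⟩ - 0.3665i|110⟩ + 0.4887i|111⟩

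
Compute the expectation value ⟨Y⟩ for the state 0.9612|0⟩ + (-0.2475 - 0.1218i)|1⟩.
-0.2341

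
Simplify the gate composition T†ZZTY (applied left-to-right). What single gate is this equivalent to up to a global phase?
Y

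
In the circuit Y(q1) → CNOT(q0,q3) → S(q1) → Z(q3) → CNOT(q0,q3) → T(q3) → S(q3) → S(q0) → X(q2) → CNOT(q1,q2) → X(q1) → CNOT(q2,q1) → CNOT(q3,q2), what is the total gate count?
13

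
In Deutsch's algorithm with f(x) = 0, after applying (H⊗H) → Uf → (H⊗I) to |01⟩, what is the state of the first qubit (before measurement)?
|0⟩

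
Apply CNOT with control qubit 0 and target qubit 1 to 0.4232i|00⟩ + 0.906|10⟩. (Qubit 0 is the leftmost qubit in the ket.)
0.4232i|00⟩ + 0.906|11⟩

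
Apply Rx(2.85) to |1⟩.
-0.9894i|0⟩ + 0.1453|1⟩

Rx(2.85) = [[cos(θ/2), −i·sin(θ/2)], [−i·sin(θ/2), cos(θ/2)]]; θ = 2.85, cos(θ/2) ≈ 0.14528, sin(θ/2) ≈ 0.989391.
With a = amp(|0⟩) = 0 and b = amp(|1⟩) = 1:
new amp(|0⟩) = (0.14528)·a + (-0.989391i)·b = -0.9894i
new amp(|1⟩) = (-0.989391i)·a + (0.14528)·b = 0.1453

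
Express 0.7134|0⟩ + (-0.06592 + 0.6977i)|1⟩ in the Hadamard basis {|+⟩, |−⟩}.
(0.4578 + 0.4933i)|+⟩ + (0.5511 - 0.4933i)|−⟩

With |ψ⟩ = α|0⟩ + β|1⟩, the Hadamard-basis coefficients are ⟨+|ψ⟩ = (α + β)/√2 and ⟨−|ψ⟩ = (α − β)/√2.
Here α = 0.7134, β = (-0.06592 + 0.6977i): (α + β)/√2 = (0.4578 + 0.4933i), (α − β)/√2 = (0.5511 - 0.4933i).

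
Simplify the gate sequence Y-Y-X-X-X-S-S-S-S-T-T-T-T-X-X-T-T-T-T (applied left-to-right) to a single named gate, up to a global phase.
X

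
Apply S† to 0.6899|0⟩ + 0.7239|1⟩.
0.6899|0⟩ - 0.7239i|1⟩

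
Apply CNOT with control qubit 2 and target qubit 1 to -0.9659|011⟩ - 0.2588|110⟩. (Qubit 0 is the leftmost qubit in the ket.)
-0.9659|001⟩ - 0.2588|110⟩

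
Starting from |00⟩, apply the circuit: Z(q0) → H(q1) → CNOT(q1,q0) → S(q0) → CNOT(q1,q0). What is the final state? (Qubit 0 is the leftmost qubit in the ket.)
1/√2|00⟩ + (1/√2)i|01⟩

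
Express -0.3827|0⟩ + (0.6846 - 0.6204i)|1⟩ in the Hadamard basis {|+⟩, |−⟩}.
(0.2135 - 0.4387i)|+⟩ + (-0.7547 + 0.4387i)|−⟩

With |ψ⟩ = α|0⟩ + β|1⟩, the Hadamard-basis coefficients are ⟨+|ψ⟩ = (α + β)/√2 and ⟨−|ψ⟩ = (α − β)/√2.
Here α = -0.3827, β = (0.6846 - 0.6204i): (α + β)/√2 = (0.2135 - 0.4387i), (α − β)/√2 = (-0.7547 + 0.4387i).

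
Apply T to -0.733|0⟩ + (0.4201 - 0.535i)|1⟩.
-0.733|0⟩ + (0.6754 - 0.08125i)|1⟩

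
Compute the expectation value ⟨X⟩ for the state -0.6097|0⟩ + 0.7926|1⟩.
-0.9665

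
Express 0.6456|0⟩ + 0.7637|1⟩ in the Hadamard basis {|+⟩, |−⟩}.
0.9965|+⟩ - 0.08351|−⟩

With |ψ⟩ = α|0⟩ + β|1⟩, the Hadamard-basis coefficients are ⟨+|ψ⟩ = (α + β)/√2 and ⟨−|ψ⟩ = (α − β)/√2.
Here α = 0.6456, β = 0.7637: (α + β)/√2 = 0.9965, (α − β)/√2 = -0.08351.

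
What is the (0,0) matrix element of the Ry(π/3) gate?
0.866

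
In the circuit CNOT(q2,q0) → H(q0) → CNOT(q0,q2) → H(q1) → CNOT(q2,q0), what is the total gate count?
5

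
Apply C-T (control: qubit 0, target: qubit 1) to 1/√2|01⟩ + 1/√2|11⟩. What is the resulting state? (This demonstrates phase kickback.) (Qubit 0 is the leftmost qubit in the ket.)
1/√2|01⟩ + (1/2 + (1/2)i)|11⟩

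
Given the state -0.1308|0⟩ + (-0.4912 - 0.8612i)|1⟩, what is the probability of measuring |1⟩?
0.9829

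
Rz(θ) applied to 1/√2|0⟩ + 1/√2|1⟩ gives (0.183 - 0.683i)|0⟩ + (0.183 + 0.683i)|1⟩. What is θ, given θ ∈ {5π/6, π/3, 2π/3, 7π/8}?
5π/6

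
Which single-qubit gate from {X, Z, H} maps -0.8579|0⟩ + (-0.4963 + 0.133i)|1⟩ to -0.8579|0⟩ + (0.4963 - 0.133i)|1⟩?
Z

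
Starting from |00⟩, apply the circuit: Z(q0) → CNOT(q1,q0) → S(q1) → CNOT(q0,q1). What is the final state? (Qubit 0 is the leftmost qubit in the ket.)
|00⟩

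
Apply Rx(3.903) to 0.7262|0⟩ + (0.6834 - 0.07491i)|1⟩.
(-0.3394 - 0.6345i)|0⟩ + (-0.2539 - 0.6464i)|1⟩

Rx(3.903) = [[cos(θ/2), −i·sin(θ/2)], [−i·sin(θ/2), cos(θ/2)]]; θ = 3.903, cos(θ/2) ≈ -0.371574, sin(θ/2) ≈ 0.928403.
With a = amp(|0⟩) = 0.7262 and b = amp(|1⟩) = (0.6834 - 0.07491i):
new amp(|0⟩) = (-0.371574)·a + (-0.928403i)·b = (-0.3394 - 0.6345i)
new amp(|1⟩) = (-0.928403i)·a + (-0.371574)·b = (-0.2539 - 0.6464i)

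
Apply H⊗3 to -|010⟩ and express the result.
-1/√8|000⟩ - 1/√8|001⟩ + 1/√8|010⟩ + 1/√8|011⟩ - 1/√8|100⟩ - 1/√8|101⟩ + 1/√8|110⟩ + 1/√8|111⟩

H⊗3 gives amp(|y⟩) = (1/2√2) Σ_x (−1)^(x·y) amp(|x⟩), where x·y is the number of positions in which both x and y have a 1.
|000⟩: (-1)/(2√2) = -1/√8
|001⟩: (-1)/(2√2) = -1/√8
|010⟩: (1)/(2√2) = 1/√8
|011⟩: (1)/(2√2) = 1/√8
|100⟩: (-1)/(2√2) = -1/√8
|101⟩: (-1)/(2√2) = -1/√8
|110⟩: (1)/(2√2) = 1/√8
|111⟩: (1)/(2√2) = 1/√8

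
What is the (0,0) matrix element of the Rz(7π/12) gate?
(0.6088 - 0.7934i)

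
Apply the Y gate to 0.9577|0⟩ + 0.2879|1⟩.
-0.2879i|0⟩ + 0.9577i|1⟩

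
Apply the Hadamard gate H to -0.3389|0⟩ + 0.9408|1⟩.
0.4256|0⟩ - 0.9049|1⟩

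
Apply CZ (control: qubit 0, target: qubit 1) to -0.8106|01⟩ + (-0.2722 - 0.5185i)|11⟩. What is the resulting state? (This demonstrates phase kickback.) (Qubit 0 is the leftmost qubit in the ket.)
-0.8106|01⟩ + (0.2722 + 0.5185i)|11⟩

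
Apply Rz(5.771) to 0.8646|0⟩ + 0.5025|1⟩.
(-0.8364 - 0.219i)|0⟩ + (-0.4861 + 0.1273i)|1⟩

Rz(5.771) = [[e^(−iθ/2), 0], [0, e^(iθ/2)]] with e^(±iθ/2) = cos(θ/2) ± i·sin(θ/2); θ = 5.771, cos(θ/2) ≈ -0.967387, sin(θ/2) ≈ 0.253303.
With a = amp(|0⟩) = 0.8646 and b = amp(|1⟩) = 0.5025:
new amp(|0⟩) = (-0.967387 - 0.253303i)·a = (-0.8364 - 0.219i)
new amp(|1⟩) = (-0.967387 + 0.253303i)·b = (-0.4861 + 0.1273i)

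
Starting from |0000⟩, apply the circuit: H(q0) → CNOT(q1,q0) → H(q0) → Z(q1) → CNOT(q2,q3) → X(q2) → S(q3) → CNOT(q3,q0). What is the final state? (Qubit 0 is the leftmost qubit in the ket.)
|0010⟩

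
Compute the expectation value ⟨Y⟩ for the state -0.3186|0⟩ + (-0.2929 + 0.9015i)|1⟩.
-0.5744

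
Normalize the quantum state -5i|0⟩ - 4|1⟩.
-0.7809i|0⟩ - 0.6247|1⟩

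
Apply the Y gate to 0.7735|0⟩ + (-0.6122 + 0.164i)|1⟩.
(0.164 + 0.6122i)|0⟩ + 0.7735i|1⟩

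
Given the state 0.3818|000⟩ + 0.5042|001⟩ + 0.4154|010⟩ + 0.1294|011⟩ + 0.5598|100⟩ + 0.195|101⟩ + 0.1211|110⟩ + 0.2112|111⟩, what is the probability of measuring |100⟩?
0.3134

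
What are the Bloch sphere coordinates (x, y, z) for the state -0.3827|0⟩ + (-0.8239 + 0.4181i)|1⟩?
(0.6306, -0.32, -0.7072)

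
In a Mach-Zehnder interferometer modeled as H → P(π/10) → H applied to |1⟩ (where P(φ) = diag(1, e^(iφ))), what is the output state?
(0.02447 - 0.1545i)|0⟩ + (0.9755 + 0.1545i)|1⟩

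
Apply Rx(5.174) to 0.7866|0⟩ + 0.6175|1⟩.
(-0.6687 - 0.3252i)|0⟩ + (-0.5249 - 0.4142i)|1⟩

Rx(5.174) = [[cos(θ/2), −i·sin(θ/2)], [−i·sin(θ/2), cos(θ/2)]]; θ = 5.174, cos(θ/2) ≈ -0.850115, sin(θ/2) ≈ 0.526597.
With a = amp(|0⟩) = 0.7866 and b = amp(|1⟩) = 0.6175:
new amp(|0⟩) = (-0.850115)·a + (-0.526597i)·b = (-0.6687 - 0.3252i)
new amp(|1⟩) = (-0.526597i)·a + (-0.850115)·b = (-0.5249 - 0.4142i)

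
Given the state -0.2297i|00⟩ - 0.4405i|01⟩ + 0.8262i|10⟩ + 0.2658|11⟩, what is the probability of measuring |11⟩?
0.07065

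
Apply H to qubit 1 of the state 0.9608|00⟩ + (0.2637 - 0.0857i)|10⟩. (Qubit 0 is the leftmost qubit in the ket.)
0.6794|00⟩ + 0.6794|01⟩ + (0.1865 - 0.0606i)|10⟩ + (0.1865 - 0.0606i)|11⟩

H on qubit 1 mixes each pair of kets that differ only in qubit 1: amplitudes (a, b) of (|…0…⟩, |…1…⟩) become ((a + b)/√2, (a − b)/√2). Kets absent from the input have amplitude 0.
(|00⟩, |01⟩): (a, b) = (0.9608, 0) → (0.6794, 0.6794)
(|10⟩, |11⟩): (a, b) = ((0.2637 - 0.0857i), 0) → ((0.1865 - 0.0606i), (0.1865 - 0.0606i))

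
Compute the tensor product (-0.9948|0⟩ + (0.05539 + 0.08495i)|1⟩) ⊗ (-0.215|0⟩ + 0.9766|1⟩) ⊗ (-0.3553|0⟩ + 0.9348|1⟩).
-0.07599|000⟩ + 0.1999|001⟩ + 0.3452|010⟩ - 0.9082|011⟩ + (0.004231 + 0.006489i)|100⟩ + (-0.01113 - 0.01707i)|101⟩ + (-0.01922 - 0.02948i)|110⟩ + (0.05057 + 0.07755i)|111⟩

amp(|b₁b₂…⟩) = product of the factor amplitudes for bits b₁, b₂, …; only kets whose every factor amplitude is nonzero survive.
|000⟩: (-0.9948)(-0.215)(-0.3553) = -0.07599
|001⟩: (-0.9948)(-0.215)(0.9348) = 0.1999
|010⟩: (-0.9948)(0.9766)(-0.3553) = 0.3452
|011⟩: (-0.9948)(0.9766)(0.9348) = -0.9082
|100⟩: (0.05539 + 0.08495i)(-0.215)(-0.3553) = (0.004231 + 0.006489i)
|101⟩: (0.05539 + 0.08495i)(-0.215)(0.9348) = (-0.01113 - 0.01707i)
|110⟩: (0.05539 + 0.08495i)(0.9766)(-0.3553) = (-0.01922 - 0.02948i)
|111⟩: (0.05539 + 0.08495i)(0.9766)(0.9348) = (0.05057 + 0.07755i)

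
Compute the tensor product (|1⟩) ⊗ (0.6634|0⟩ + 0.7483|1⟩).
0.6634|10⟩ + 0.7483|11⟩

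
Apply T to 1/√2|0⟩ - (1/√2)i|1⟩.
1/√2|0⟩ + (1/2 - (1/2)i)|1⟩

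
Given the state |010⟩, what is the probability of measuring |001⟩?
0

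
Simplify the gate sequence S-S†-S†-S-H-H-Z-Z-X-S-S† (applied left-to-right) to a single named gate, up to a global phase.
X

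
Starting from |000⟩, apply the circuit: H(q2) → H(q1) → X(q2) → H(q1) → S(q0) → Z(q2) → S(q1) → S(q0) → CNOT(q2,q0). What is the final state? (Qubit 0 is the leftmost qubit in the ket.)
1/√2|000⟩ - 1/√2|101⟩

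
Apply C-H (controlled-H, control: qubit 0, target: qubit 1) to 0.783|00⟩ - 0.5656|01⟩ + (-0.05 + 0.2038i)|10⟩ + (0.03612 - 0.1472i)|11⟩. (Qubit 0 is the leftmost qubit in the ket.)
0.783|00⟩ - 0.5656|01⟩ + (-0.009815 + 0.04002i)|10⟩ + (-0.0609 + 0.2482i)|11⟩

C-H leaves the control-|0⟩ kets |00⟩, |01⟩ unchanged and applies H to qubit 1 on the control-|1⟩ pair (|10⟩, |11⟩).
H = [[1/√2, 1/√2], [1/√2, -1/√2]].
With a = amp(|10⟩) = (-0.05 + 0.2038i) and b = amp(|11⟩) = (0.03612 - 0.1472i):
new amp(|10⟩) = (1/√2)·a + (1/√2)·b = (-0.009815 + 0.04002i)
new amp(|11⟩) = (1/√2)·a + (-1/√2)·b = (-0.0609 + 0.2482i)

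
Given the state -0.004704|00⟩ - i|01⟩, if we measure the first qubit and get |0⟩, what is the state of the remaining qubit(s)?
-0.004704|0⟩ - i|1⟩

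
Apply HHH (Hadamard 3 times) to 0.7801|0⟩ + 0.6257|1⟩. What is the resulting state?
0.9941|0⟩ + 0.1092|1⟩

H² = I, so H^3 = H: a single Hadamard. With (a, b) = (0.7801, 0.6257), H gives ((a + b)/√2, (a − b)/√2) = (0.9941, 0.1092).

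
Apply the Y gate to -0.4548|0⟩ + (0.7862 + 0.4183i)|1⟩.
(0.4183 - 0.7862i)|0⟩ - 0.4548i|1⟩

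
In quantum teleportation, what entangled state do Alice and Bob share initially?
Bell state |Φ+⟩ = (|00⟩ + |11⟩)/√2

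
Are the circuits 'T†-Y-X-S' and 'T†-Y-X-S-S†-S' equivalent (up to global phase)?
Yes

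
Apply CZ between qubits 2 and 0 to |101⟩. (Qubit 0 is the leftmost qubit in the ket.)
-|101⟩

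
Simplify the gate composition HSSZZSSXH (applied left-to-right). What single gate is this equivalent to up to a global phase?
Z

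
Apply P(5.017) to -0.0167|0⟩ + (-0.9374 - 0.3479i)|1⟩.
-0.0167|0⟩ + (-0.613 + 0.7899i)|1⟩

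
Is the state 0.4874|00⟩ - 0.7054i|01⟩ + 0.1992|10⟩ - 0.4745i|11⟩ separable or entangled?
Entangled

Writing the state as a|00⟩ + b|01⟩ + c|10⟩ + d|11⟩, it is a product state iff ad − bc = 0.
Here (a, b, c, d) = (0.4874, -0.7054i, 0.1992, -0.4745i): ad − bc = (0.4874)(-0.4745i) − (-0.7054i)(0.1992) = -0.09076i ≠ 0, so the state is entangled.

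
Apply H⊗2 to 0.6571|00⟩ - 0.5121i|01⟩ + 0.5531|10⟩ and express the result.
(0.6051 - 0.2561i)|00⟩ + (0.6051 + 0.2561i)|01⟩ + (0.052 - 0.2561i)|10⟩ + (0.052 + 0.2561i)|11⟩

H⊗2 gives amp(|y⟩) = (1/2) Σ_x (−1)^(x·y) amp(|x⟩), where x·y is the number of positions in which both x and y have a 1.
|00⟩: (0.6571 - 0.5121i + 0.5531)/2 = (0.6051 - 0.2561i)
|01⟩: (0.6571 + 0.5121i + 0.5531)/2 = (0.6051 + 0.2561i)
|10⟩: (0.6571 - 0.5121i - 0.5531)/2 = (0.052 - 0.2561i)
|11⟩: (0.6571 + 0.5121i - 0.5531)/2 = (0.052 + 0.2561i)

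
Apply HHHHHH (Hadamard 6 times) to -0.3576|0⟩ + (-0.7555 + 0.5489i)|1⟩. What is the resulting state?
-0.3576|0⟩ + (-0.7555 + 0.5489i)|1⟩

H² = I, so an even number of Hadamards cancels: H^6 = I and the state is unchanged.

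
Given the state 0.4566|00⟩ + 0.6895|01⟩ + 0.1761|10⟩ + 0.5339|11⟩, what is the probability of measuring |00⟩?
0.2085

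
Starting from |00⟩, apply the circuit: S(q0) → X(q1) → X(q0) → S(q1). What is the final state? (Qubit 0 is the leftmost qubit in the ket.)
i|11⟩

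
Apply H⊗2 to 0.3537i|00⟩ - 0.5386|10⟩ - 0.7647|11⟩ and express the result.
(-0.6517 + 0.1769i)|00⟩ + (0.1131 + 0.1769i)|01⟩ + (0.6517 + 0.1769i)|10⟩ + (-0.1131 + 0.1769i)|11⟩

H⊗2 gives amp(|y⟩) = (1/2) Σ_x (−1)^(x·y) amp(|x⟩), where x·y is the number of positions in which both x and y have a 1.
|00⟩: (0.3537i - 0.5386 - 0.7647)/2 = (-0.6517 + 0.1769i)
|01⟩: (0.3537i - 0.5386 + 0.7647)/2 = (0.1131 + 0.1769i)
|10⟩: (0.3537i + 0.5386 + 0.7647)/2 = (0.6517 + 0.1769i)
|11⟩: (0.3537i + 0.5386 - 0.7647)/2 = (-0.1131 + 0.1769i)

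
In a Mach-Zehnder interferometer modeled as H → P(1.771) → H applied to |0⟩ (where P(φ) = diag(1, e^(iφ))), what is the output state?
(0.4006 + 0.49i)|0⟩ + (0.5994 - 0.49i)|1⟩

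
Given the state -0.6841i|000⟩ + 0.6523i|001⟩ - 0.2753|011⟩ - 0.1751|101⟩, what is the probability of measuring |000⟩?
0.468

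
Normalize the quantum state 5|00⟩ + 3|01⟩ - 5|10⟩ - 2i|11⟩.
0.6299|00⟩ + 1/√7|01⟩ - 0.6299|10⟩ - 0.252i|11⟩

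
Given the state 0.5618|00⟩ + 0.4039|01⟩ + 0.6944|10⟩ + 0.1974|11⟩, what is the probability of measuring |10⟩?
0.4822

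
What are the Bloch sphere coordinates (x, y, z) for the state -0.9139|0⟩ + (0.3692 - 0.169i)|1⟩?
(-0.6748, 0.3089, 0.6703)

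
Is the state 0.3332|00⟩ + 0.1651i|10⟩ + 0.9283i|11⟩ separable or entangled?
Entangled

Writing the state as a|00⟩ + b|01⟩ + c|10⟩ + d|11⟩, it is a product state iff ad − bc = 0.
Here (a, b, c, d) = (0.3332, 0, 0.1651i, 0.9283i): ad − bc = (0.3332)(0.9283i) − (0)(0.1651i) = 0.3093i ≠ 0, so the state is entangled.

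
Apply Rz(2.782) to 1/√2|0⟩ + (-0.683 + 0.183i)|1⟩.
(0.1265 - 0.6957i)|0⟩ + (-0.3022 - 0.6393i)|1⟩

Rz(2.782) = [[e^(−iθ/2), 0], [0, e^(iθ/2)]] with e^(±iθ/2) = cos(θ/2) ± i·sin(θ/2); θ = 2.782, cos(θ/2) ≈ 0.178829, sin(θ/2) ≈ 0.98388.
With a = amp(|0⟩) = 1/√2 and b = amp(|1⟩) = (-0.683 + 0.183i):
new amp(|0⟩) = (0.178829 - 0.98388i)·a = (0.1265 - 0.6957i)
new amp(|1⟩) = (0.178829 + 0.98388i)·b = (-0.3022 - 0.6393i)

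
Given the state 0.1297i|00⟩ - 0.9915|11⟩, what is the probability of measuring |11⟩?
0.9831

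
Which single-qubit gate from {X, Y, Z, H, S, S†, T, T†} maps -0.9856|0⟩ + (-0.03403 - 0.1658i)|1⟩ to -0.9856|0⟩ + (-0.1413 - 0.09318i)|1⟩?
T†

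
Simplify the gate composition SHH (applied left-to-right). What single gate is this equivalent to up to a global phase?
S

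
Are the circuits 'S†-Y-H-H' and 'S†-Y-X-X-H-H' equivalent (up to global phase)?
Yes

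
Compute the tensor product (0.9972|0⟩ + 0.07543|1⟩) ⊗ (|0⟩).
0.9972|00⟩ + 0.07543|10⟩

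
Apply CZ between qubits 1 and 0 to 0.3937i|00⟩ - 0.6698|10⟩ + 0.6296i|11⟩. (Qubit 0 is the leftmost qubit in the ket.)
0.3937i|00⟩ - 0.6698|10⟩ - 0.6296i|11⟩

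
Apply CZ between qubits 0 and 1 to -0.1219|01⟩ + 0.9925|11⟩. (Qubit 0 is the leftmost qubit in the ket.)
-0.1219|01⟩ - 0.9925|11⟩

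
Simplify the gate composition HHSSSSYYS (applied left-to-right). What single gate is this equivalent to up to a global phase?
S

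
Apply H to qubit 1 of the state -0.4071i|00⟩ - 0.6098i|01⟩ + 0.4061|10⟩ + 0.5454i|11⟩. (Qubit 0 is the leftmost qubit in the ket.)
-0.7191i|00⟩ + 0.1433i|01⟩ + (0.2872 + 0.3857i)|10⟩ + (0.2872 - 0.3857i)|11⟩

H on qubit 1 mixes each pair of kets that differ only in qubit 1: amplitudes (a, b) of (|…0…⟩, |…1…⟩) become ((a + b)/√2, (a − b)/√2). Kets absent from the input have amplitude 0.
(|00⟩, |01⟩): (a, b) = (-0.4071i, -0.6098i) → (-0.7191i, 0.1433i)
(|10⟩, |11⟩): (a, b) = (0.4061, 0.5454i) → ((0.2872 + 0.3857i), (0.2872 - 0.3857i))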